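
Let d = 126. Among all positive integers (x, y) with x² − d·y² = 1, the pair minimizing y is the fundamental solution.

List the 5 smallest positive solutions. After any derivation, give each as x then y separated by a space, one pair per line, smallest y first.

d=126: √d = [11; 4,2,4,22] (ℓ=4, even), read p_3/q_3
step 0: (11, 1)  from 11·(1,0) + (0,1)
…
step 2: (101, 9)  from 2·(45,4) + (11,1)
step 3: (449, 40)  from 4·(101,9) + (45,4)
→ (449, 40).  Check: 449²=201601, 126·40²=201600, difference 1.
(x_2, y_2) = (449·449 + 126·40·40, 449·40 + 40·449) = (403201, 35920)
(x_3, y_3) = (449·403201 + 126·40·35920, 449·35920 + 40·403201) = (362074049, 32256120)
(x_4, y_4) = (449·362074049 + 126·40·32256120, 449·32256120 + 40·362074049) = (325142092801, 28965959840)
(x_5, y_5) = (449·325142092801 + 126·40·28965959840, 449·28965959840 + 40·325142092801) = (291977237261249, 26011399680200)

449 40
403201 35920
362074049 32256120
325142092801 28965959840
291977237261249 26011399680200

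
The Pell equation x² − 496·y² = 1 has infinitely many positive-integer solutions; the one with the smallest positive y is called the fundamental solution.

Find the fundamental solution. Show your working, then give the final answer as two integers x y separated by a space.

[22; 3,1,2,4,1,…,1,3,44] for √496; ℓ=16 ⇒ convergent index 15
step 0: (22, 1)  from 22·(1,0) + (0,1)
…
step 4: (1069, 48)  from 4·(245,11) + (89,4)
step 5: (1314, 59)  from 1·(1069,48) + (245,11)
…
step 7: (6080, 273)  from 2·(2383,107) + (1314,59)
…
step 9: (35166, 1579)  from 2·(14543,653) + (6080,273)
step 10: (49709, 2232)  from 1·(35166,1579) + (14543,653)
step 11: (84875, 3811)  from 1·(49709,2232) + (35166,1579)
step 12: (389209, 17476)  from 4·(84875,3811) + (49709,2232)
step 13: (863293, 38763)  from 2·(389209,17476) + (84875,3811)
step 14: (1252502, 56239)  from 1·(863293,38763) + (389209,17476)
step 15: (4620799, 207480)  from 3·(1252502,56239) + (863293,38763)
→ (4620799, 207480).  Check: 4620799²=21351783398401, 496·207480²=21351783398400, difference 1.

4620799 207480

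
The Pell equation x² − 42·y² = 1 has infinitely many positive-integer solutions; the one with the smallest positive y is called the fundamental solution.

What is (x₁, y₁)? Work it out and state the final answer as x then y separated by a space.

√42 = [6; 2,12, …], period ℓ=2 (even) → k=1
i=0: a=6 ⇒ p=6, q=1
i=1: a=2 ⇒ p=13, q=2
(x₁, y₁) = (13, 2);  13² − 42·2² = 1 ✓

13 2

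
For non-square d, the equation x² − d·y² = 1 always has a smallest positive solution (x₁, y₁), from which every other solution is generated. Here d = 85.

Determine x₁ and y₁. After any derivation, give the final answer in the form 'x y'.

√85 → a₀=9, period (4,1,1,4,18); ℓ=5 odd so k=9
step 0: (9, 1)  from 9·(1,0) + (0,1)
…
step 2: (46, 5)  from 1·(37,4) + (9,1)
step 3: (83, 9)  from 1·(46,5) + (37,4)
step 4: (378, 41)  from 4·(83,9) + (46,5)
…
step 6: (27926, 3029)  from 4·(6887,747) + (378,41)
step 7: (34813, 3776)  from 1·(27926,3029) + (6887,747)
step 8: (62739, 6805)  from 1·(34813,3776) + (27926,3029)
step 9: (285769, 30996)  from 4·(62739,6805) + (34813,3776)
fundamental: x₁=285769, y₁=30996  (since 81663921361 − 85·960752016 = 1)

285769 30996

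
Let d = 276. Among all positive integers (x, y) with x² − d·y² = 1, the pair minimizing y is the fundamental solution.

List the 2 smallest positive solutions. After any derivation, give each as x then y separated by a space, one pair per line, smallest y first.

7775 468
120901249 7277400

[16; 1,1,1,1,2,2,2,1,1,1,1,32] for √276; ℓ=12 ⇒ convergent index 11
i=0: a=16 ⇒ p=16, q=1
i=1: a=1 ⇒ p=17, q=1
i=2: a=1 ⇒ p=33, q=2
i=3: a=1 ⇒ p=50, q=3
i=4: a=1 ⇒ p=83, q=5
i=5: a=2 ⇒ p=216, q=13
i=6: a=2 ⇒ p=515, q=31
i=7: a=2 ⇒ p=1246, q=75
i=8: a=1 ⇒ p=1761, q=106
…
i=10: a=1 ⇒ p=4768, q=287
i=11: a=1 ⇒ p=7775, q=468
fundamental: x₁=7775, y₁=468  (since 60450625 − 276·219024 = 1)
(x_2, y_2) = (7775·7775 + 276·468·468, 7775·468 + 468·7775) = (120901249, 7277400)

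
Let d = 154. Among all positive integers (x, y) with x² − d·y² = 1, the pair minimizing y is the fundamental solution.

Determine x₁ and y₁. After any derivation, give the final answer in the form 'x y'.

21295 1716

√154 = [12; 2,2,3,1,2,1,3,2,2,24, …], period ℓ=10 (even) → k=9
step 0: (12, 1)  from 12·(1,0) + (0,1)
step 1: (25, 2)  from 2·(12,1) + (1,0)
…
step 3: (211, 17)  from 3·(62,5) + (25,2)
step 4: (273, 22)  from 1·(211,17) + (62,5)
…
step 6: (1030, 83)  from 1·(757,61) + (273,22)
step 7: (3847, 310)  from 3·(1030,83) + (757,61)
step 8: (8724, 703)  from 2·(3847,310) + (1030,83)
step 9: (21295, 1716)  from 2·(8724,703) + (3847,310)
(x₁, y₁) = (21295, 1716);  21295² − 154·1716² = 1 ✓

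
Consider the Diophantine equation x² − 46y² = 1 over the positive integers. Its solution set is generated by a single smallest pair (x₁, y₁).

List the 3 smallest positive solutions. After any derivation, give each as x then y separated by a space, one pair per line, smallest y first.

24335 3588
1184384449 174627960
57643991108495 8499142809612

√46 = [6; 1,3,1,1,2,6,2,1,1,3,1,12, …], period ℓ=12 (even) → k=11
a_0=6:  p_0=6·1+0=6,  q_0=6·0+1=1
a_1=1:  p_1=1·6+1=7,  q_1=1·1+0=1
…
a_4=1:  p_4=1·34+27=61,  q_4=1·5+4=9
a_5=2:  p_5=2·61+34=156,  q_5=2·9+5=23
…
a_10=3:  p_10=3·5297+3147=19038,  q_10=3·781+464=2807
a_11=1:  p_11=1·19038+5297=24335,  q_11=1·2807+781=3588
(x₁, y₁) = (24335, 3588);  24335² − 46·3588² = 1 ✓
n=2: (24335,3588)∘(24335,3588) = (24335·24335+46·3588·3588, 24335·3588+3588·24335) = (1184384449,174627960)
n=3: (1184384449,174627960)∘(24335,3588) = (24335·1184384449+46·3588·174627960, 24335·174627960+3588·1184384449) = (57643991108495,8499142809612)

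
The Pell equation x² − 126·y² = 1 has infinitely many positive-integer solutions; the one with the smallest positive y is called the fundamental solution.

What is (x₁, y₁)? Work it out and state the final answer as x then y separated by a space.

[11; 4,2,4,22] for √126; ℓ=4 ⇒ convergent index 3
i=0: a=11 ⇒ p=11, q=1
i=1: a=4 ⇒ p=45, q=4
i=2: a=2 ⇒ p=101, q=9
i=3: a=4 ⇒ p=449, q=40
(x₁, y₁) = (449, 40);  449² − 126·40² = 1 ✓

449 40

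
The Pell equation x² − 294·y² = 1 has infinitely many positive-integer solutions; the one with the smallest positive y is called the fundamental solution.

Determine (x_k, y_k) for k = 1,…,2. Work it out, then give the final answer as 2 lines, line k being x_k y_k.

4801 280
46099201 2688560

√294 = [17; 6,1,4,1,6,34, …], period ℓ=6 (even) → k=5
step 0: (17, 1)  from 17·(1,0) + (0,1)
…
step 2: (120, 7)  from 1·(103,6) + (17,1)
…
step 4: (703, 41)  from 1·(583,34) + (120,7)
step 5: (4801, 280)  from 6·(703,41) + (583,34)
(x₁, y₁) = (4801, 280);  4801² − 294·280² = 1 ✓
(4801+280√294)^2 = 46099201 + 2688560√294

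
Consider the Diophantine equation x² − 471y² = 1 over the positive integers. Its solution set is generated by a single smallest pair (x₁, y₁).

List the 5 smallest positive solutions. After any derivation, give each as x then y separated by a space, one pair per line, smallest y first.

7838695 361188
122890278606049 5662485139320
1926598824915678693415 88772987898323613612
30204041151744689101078780801 1391728752747293974319493360
473520532711948744867536551663095975 21818674431032810307068783683516788

√471 = [21; 1,2,2,1,3,…,2,1,42, …], period ℓ=14 (even) → k=13
i=0: a=21 ⇒ p=21, q=1
…
i=2: a=2 ⇒ p=65, q=3
…
i=4: a=1 ⇒ p=217, q=10
…
i=11: a=2 ⇒ p=2331742, q=107441
i=12: a=2 ⇒ p=5506953, q=253747
i=13: a=1 ⇒ p=7838695, q=361188
→ (7838695, 361188).  Check: 7838695²=61445139303025, 471·361188²=61445139303024, difference 1.
n=2: (7838695,361188)∘(7838695,361188) = (7838695·7838695+471·361188·361188, 7838695·361188+361188·7838695) = (122890278606049,5662485139320)
n=3: (122890278606049,5662485139320)∘(7838695,361188) = (7838695·122890278606049+471·361188·5662485139320, 7838695·5662485139320+361188·122890278606049) = (1926598824915678693415,88772987898323613612)
n=4: (1926598824915678693415,88772987898323613612)∘(7838695,361188) = (7838695·1926598824915678693415+471·361188·88772987898323613612, 7838695·88772987898323613612+361188·1926598824915678693415) = (30204041151744689101078780801,1391728752747293974319493360)
n=5: (30204041151744689101078780801,1391728752747293974319493360)∘(7838695,361188) = (7838695·30204041151744689101078780801+471·361188·1391728752747293974319493360, 7838695·1391728752747293974319493360+361188·30204041151744689101078780801) = (473520532711948744867536551663095975,21818674431032810307068783683516788)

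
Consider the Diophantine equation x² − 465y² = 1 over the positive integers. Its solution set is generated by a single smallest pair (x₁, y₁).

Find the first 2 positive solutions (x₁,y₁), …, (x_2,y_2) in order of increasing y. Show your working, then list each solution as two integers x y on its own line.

15871 736
503777281 23362112

d=465: √d = [21; 1,1,3,2,2,2,3,1,1,42] (ℓ=10, even), read p_9/q_9
a_0=21:  p_0=21·1+0=21,  q_0=21·0+1=1
…
a_2=1:  p_2=1·22+21=43,  q_2=1·1+1=2
a_3=3:  p_3=3·43+22=151,  q_3=3·2+1=7
…
a_6=2:  p_6=2·841+345=2027,  q_6=2·39+16=94
a_7=3:  p_7=3·2027+841=6922,  q_7=3·94+39=321
a_8=1:  p_8=1·6922+2027=8949,  q_8=1·321+94=415
a_9=1:  p_9=1·8949+6922=15871,  q_9=1·415+321=736
(x₁, y₁) = (15871, 736);  15871² − 465·736² = 1 ✓
(15871+736√465)^2 = 503777281 + 23362112√465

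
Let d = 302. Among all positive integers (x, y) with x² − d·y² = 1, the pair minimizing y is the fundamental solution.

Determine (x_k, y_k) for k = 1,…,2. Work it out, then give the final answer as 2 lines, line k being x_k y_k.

[17; 2,1,1,1,4,…,1,2,34] for √302; ℓ=16 ⇒ convergent index 15
a_0=17:  p_0=17·1+0=17,  q_0=17·0+1=1
…
a_7=1:  p_7=1·1425+643=2068,  q_7=1·82+37=119
…
a_9=1:  p_9=1·34513+2068=36581,  q_9=1·1986+119=2105
…
a_12=1:  p_12=1·467281+107675=574956,  q_12=1·26889+6196=33085
…
a_14=1:  p_14=1·1042237+574956=1617193,  q_14=1·59974+33085=93059
a_15=2:  p_15=2·1617193+1042237=4276623,  q_15=2·93059+59974=246092
→ (4276623, 246092).  Check: 4276623²=18289504284129, 302·246092²=18289504284128, difference 1.
n=2: (4276623,246092)∘(4276623,246092) = (4276623·4276623+302·246092·246092, 4276623·246092+246092·4276623) = (36579008568257,2104885414632)

4276623 246092
36579008568257 2104885414632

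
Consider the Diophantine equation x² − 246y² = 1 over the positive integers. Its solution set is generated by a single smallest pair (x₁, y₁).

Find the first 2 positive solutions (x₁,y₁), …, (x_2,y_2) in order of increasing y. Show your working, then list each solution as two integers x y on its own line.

√246 → a₀=15, period (1,2,5,1,14,1,5,2,1,30); ℓ=10 even so k=9
a_0=15:  p_0=15·1+0=15,  q_0=15·0+1=1
a_1=1:  p_1=1·15+1=16,  q_1=1·1+0=1
…
a_4=1:  p_4=1·251+47=298,  q_4=1·16+3=19
…
a_8=2:  p_8=2·28028+4721=60777,  q_8=2·1787+301=3875
a_9=1:  p_9=1·60777+28028=88805,  q_9=1·3875+1787=5662
→ (88805, 5662).  Check: 88805²=7886328025, 246·5662²=7886328024, difference 1.
(88805+5662√246)^2 = 15772656049 + 1005627820√246

88805 5662
15772656049 1005627820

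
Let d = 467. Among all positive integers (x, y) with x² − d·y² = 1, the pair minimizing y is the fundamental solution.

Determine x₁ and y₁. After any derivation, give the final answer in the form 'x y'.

d=467: √d = [21; 1,1,1,1,3,…,1,1,42] (ℓ=14, even), read p_13/q_13
a_0=21:  p_0=21·1+0=21,  q_0=21·0+1=1
a_1=1:  p_1=1·21+1=22,  q_1=1·1+0=1
…
a_4=1:  p_4=1·65+43=108,  q_4=1·3+2=5
a_5=3:  p_5=3·108+65=389,  q_5=3·5+3=18
…
a_7=21:  p_7=21·1275+389=27164,  q_7=21·59+18=1257
a_8=3:  p_8=3·27164+1275=82767,  q_8=3·1257+59=3830
a_9=3:  p_9=3·82767+27164=275465,  q_9=3·3830+1257=12747
a_10=1:  p_10=1·275465+82767=358232,  q_10=1·12747+3830=16577
a_11=1:  p_11=1·358232+275465=633697,  q_11=1·16577+12747=29324
a_12=1:  p_12=1·633697+358232=991929,  q_12=1·29324+16577=45901
a_13=1:  p_13=1·991929+633697=1625626,  q_13=1·45901+29324=75225
→ (1625626, 75225).  Check: 1625626²=2642659891876, 467·75225²=2642659891875, difference 1.

1625626 75225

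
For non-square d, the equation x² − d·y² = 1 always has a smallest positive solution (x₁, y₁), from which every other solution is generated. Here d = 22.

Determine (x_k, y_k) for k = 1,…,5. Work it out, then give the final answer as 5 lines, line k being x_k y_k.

[4; 1,2,4,2,1,8] for √22; ℓ=6 ⇒ convergent index 5
i=0: a=4 ⇒ p=4, q=1
i=1: a=1 ⇒ p=5, q=1
i=2: a=2 ⇒ p=14, q=3
…
i=4: a=2 ⇒ p=136, q=29
i=5: a=1 ⇒ p=197, q=42
fundamental: x₁=197, y₁=42  (since 38809 − 22·1764 = 1)
n=2: (197,42)∘(197,42) = (197·197+22·42·42, 197·42+42·197) = (77617,16548)
n=3: (77617,16548)∘(197,42) = (197·77617+22·42·16548, 197·16548+42·77617) = (30580901,6519870)
n=4: (30580901,6519870)∘(197,42) = (197·30580901+22·42·6519870, 197·6519870+42·30580901) = (12048797377,2568812232)
n=5: (12048797377,2568812232)∘(197,42) = (197·12048797377+22·42·2568812232, 197·2568812232+42·12048797377) = (4747195585637,1012105499538)

197 42
77617 16548
30580901 6519870
12048797377 2568812232
4747195585637 1012105499538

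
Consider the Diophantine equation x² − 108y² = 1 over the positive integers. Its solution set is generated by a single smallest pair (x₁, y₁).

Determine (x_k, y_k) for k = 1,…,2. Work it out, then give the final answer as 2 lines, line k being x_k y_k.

√108 = [10; 2,1,1,4,1,1,2,20, …], period ℓ=8 (even) → k=7
i=0: a=10 ⇒ p=10, q=1
i=1: a=2 ⇒ p=21, q=2
…
i=3: a=1 ⇒ p=52, q=5
i=4: a=4 ⇒ p=239, q=23
i=5: a=1 ⇒ p=291, q=28
i=6: a=1 ⇒ p=530, q=51
i=7: a=2 ⇒ p=1351, q=130
(x₁, y₁) = (1351, 130);  1351² − 108·130² = 1 ✓
n=2: (1351,130)∘(1351,130) = (1351·1351+108·130·130, 1351·130+130·1351) = (3650401,351260)

1351 130
3650401 351260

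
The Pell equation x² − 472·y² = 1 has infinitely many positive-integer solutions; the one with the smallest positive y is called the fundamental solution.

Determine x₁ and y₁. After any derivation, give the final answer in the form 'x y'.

d=472: √d = [21; 1,2,1,1,1,…,2,1,42] (ℓ=14, even), read p_13/q_13
i=0: a=21 ⇒ p=21, q=1
…
i=2: a=2 ⇒ p=65, q=3
i=3: a=1 ⇒ p=87, q=4
…
i=7: a=5 ⇒ p=5779, q=266
…
i=9: a=1 ⇒ p=30003, q=1381
…
i=12: a=2 ⇒ p=222687, q=10250
i=13: a=1 ⇒ p=306917, q=14127
fundamental: x₁=306917, y₁=14127  (since 94198044889 − 472·199572129 = 1)

306917 14127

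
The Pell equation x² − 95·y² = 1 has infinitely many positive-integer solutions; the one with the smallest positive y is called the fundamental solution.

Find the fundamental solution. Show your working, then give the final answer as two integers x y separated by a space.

[9; 1,2,1,18] for √95; ℓ=4 ⇒ convergent index 3
a_0=9:  p_0=9·1+0=9,  q_0=9·0+1=1
a_1=1:  p_1=1·9+1=10,  q_1=1·1+0=1
a_2=2:  p_2=2·10+9=29,  q_2=2·1+1=3
a_3=1:  p_3=1·29+10=39,  q_3=1·3+1=4
(x₁, y₁) = (39, 4);  39² − 95·4² = 1 ✓

39 4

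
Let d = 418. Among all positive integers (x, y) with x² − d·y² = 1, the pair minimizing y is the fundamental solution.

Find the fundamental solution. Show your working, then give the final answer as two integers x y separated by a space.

33857 1656

[20; 2,4,20,4,2,40] for √418; ℓ=6 ⇒ convergent index 5
k=0  a_k=20  p_k/q_k = 20/1
…
k=2  a_k=4  p_k/q_k = 184/9
k=3  a_k=20  p_k/q_k = 3721/182
k=4  a_k=4  p_k/q_k = 15068/737
k=5  a_k=2  p_k/q_k = 33857/1656
fundamental: x₁=33857, y₁=1656  (since 1146296449 − 418·2742336 = 1)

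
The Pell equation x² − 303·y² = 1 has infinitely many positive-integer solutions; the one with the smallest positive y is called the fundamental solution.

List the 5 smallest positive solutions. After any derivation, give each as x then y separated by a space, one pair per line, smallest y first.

√303 → a₀=17, period (2,2,5,2,2,34); ℓ=6 even so k=5
i=0: a=17 ⇒ p=17, q=1
i=1: a=2 ⇒ p=35, q=2
i=2: a=2 ⇒ p=87, q=5
i=3: a=5 ⇒ p=470, q=27
i=4: a=2 ⇒ p=1027, q=59
i=5: a=2 ⇒ p=2524, q=145
→ (2524, 145).  Check: 2524²=6370576, 303·145²=6370575, difference 1.
(2524+145√303)^2 = 12741151 + 731960√303
(2524+145√303)^3 = 64317327724 + 3694933935√303
(2524+145√303)^4 = 324673857609601 + 18652025771920√303
(2524+145√303)^5 = 1638953568895938124 + 94155422401718225√303

2524 145
12741151 731960
64317327724 3694933935
324673857609601 18652025771920
1638953568895938124 94155422401718225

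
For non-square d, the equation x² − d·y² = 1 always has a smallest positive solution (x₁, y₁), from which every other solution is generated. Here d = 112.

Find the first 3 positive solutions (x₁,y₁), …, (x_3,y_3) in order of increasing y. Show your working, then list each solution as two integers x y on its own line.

127 12
32257 3048
8193151 774180

√112 = [10; 1,1,2,1,1,20, …], period ℓ=6 (even) → k=5
i=0: a=10 ⇒ p=10, q=1
…
i=4: a=1 ⇒ p=74, q=7
i=5: a=1 ⇒ p=127, q=12
fundamental: x₁=127, y₁=12  (since 16129 − 112·144 = 1)
(127+12√112)^2 = 32257 + 3048√112
(127+12√112)^3 = 8193151 + 774180√112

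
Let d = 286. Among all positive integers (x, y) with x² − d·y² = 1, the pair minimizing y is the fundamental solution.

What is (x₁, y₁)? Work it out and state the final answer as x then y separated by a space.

561835 33222

√286 = [16; 1,10,3,3,2,3,3,10,1,32, …], period ℓ=10 (even) → k=9
step 0: (16, 1)  from 16·(1,0) + (0,1)
…
step 2: (186, 11)  from 10·(17,1) + (16,1)
step 3: (575, 34)  from 3·(186,11) + (17,1)
…
step 5: (4397, 260)  from 2·(1911,113) + (575,34)
…
step 7: (49703, 2939)  from 3·(15102,893) + (4397,260)
step 8: (512132, 30283)  from 10·(49703,2939) + (15102,893)
step 9: (561835, 33222)  from 1·(512132,30283) + (49703,2939)
(x₁, y₁) = (561835, 33222);  561835² − 286·33222² = 1 ✓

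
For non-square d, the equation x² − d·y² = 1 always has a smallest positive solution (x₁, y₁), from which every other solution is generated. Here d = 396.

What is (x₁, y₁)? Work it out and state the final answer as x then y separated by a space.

[19; 1,8,1,38] for √396; ℓ=4 ⇒ convergent index 3
k=0  a_k=19  p_k/q_k = 19/1
…
k=2  a_k=8  p_k/q_k = 179/9
k=3  a_k=1  p_k/q_k = 199/10
fundamental: x₁=199, y₁=10  (since 39601 − 396·100 = 1)

199 10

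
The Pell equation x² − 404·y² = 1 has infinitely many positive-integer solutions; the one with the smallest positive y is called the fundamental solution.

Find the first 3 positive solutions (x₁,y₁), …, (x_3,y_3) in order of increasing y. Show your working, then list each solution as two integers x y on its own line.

201 10
80801 4020
32481801 1616030

√404 = [20; 10,40, …], period ℓ=2 (even) → k=1
step 0: (20, 1)  from 20·(1,0) + (0,1)
step 1: (201, 10)  from 10·(20,1) + (1,0)
→ (201, 10).  Check: 201²=40401, 404·10²=40400, difference 1.
(201+10√404)^2 = 80801 + 4020√404
(201+10√404)^3 = 32481801 + 1616030√404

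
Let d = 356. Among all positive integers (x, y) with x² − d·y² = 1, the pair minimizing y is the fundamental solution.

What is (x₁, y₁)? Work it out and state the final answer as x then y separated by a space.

√356 → a₀=18, period (1,6,1,1,2,…,6,1,36); ℓ=14 even so k=13
a_0=18:  p_0=18·1+0=18,  q_0=18·0+1=1
…
a_2=6:  p_2=6·19+18=132,  q_2=6·1+1=7
a_3=1:  p_3=1·132+19=151,  q_3=1·7+1=8
…
a_5=2:  p_5=2·283+151=717,  q_5=2·15+8=38
a_6=1:  p_6=1·717+283=1000,  q_6=1·38+15=53
a_7=8:  p_7=8·1000+717=8717,  q_7=8·53+38=462
a_8=1:  p_8=1·8717+1000=9717,  q_8=1·462+53=515
…
a_10=1:  p_10=1·28151+9717=37868,  q_10=1·1492+515=2007
a_11=1:  p_11=1·37868+28151=66019,  q_11=1·2007+1492=3499
a_12=6:  p_12=6·66019+37868=433982,  q_12=6·3499+2007=23001
a_13=1:  p_13=1·433982+66019=500001,  q_13=1·23001+3499=26500
→ (500001, 26500).  Check: 500001²=250001000001, 356·26500²=250001000000, difference 1.

500001 26500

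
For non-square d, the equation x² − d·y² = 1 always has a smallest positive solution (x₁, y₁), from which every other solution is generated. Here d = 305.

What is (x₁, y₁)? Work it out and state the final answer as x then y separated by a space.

489 28

√305 = [17; 2,6,2,34, …], period ℓ=4 (even) → k=3
a_0=17:  p_0=17·1+0=17,  q_0=17·0+1=1
a_1=2:  p_1=2·17+1=35,  q_1=2·1+0=2
a_2=6:  p_2=6·35+17=227,  q_2=6·2+1=13
a_3=2:  p_3=2·227+35=489,  q_3=2·13+2=28
→ (489, 28).  Check: 489²=239121, 305·28²=239120, difference 1.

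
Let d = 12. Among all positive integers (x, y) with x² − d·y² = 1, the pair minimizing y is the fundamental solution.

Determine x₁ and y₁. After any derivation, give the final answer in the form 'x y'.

7 2

√12 = [3; 2,6, …], period ℓ=2 (even) → k=1
a_0=3:  p_0=3·1+0=3,  q_0=3·0+1=1
a_1=2:  p_1=2·3+1=7,  q_1=2·1+0=2
fundamental: x₁=7, y₁=2  (since 49 − 12·4 = 1)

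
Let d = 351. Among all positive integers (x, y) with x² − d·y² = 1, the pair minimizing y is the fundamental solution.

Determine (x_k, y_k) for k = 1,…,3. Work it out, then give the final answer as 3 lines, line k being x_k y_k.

62425 3332
7793761249 416000200
973051091875225 51937624966668

d=351: √d = [18; 1,2,1,3,2,2,2,3,1,2,1,36] (ℓ=12, even), read p_11/q_11
i=0: a=18 ⇒ p=18, q=1
…
i=4: a=3 ⇒ p=281, q=15
i=5: a=2 ⇒ p=637, q=34
…
i=7: a=2 ⇒ p=3747, q=200
…
i=10: a=2 ⇒ p=45882, q=2449
i=11: a=1 ⇒ p=62425, q=3332
→ (62425, 3332).  Check: 62425²=3896880625, 351·3332²=3896880624, difference 1.
n=2: (62425,3332)∘(62425,3332) = (62425·62425+351·3332·3332, 62425·3332+3332·62425) = (7793761249,416000200)
n=3: (7793761249,416000200)∘(62425,3332) = (62425·7793761249+351·3332·416000200, 62425·416000200+3332·7793761249) = (973051091875225,51937624966668)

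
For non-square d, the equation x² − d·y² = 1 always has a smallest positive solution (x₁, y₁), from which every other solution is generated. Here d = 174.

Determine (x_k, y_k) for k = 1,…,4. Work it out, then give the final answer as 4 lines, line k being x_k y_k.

√174 → a₀=13, period (5,4,5,26); ℓ=4 even so k=3
step 0: (13, 1)  from 13·(1,0) + (0,1)
…
step 2: (277, 21)  from 4·(66,5) + (13,1)
step 3: (1451, 110)  from 5·(277,21) + (66,5)
→ (1451, 110).  Check: 1451²=2105401, 174·110²=2105400, difference 1.
k=2:  x_2 = 1451·1451+174·110·110 = 4210801,  y_2 = 1451·110+110·1451 = 319220
k=3:  x_3 = 1451·4210801+174·110·319220 = 12219743051,  y_3 = 1451·319220+110·4210801 = 926376330
k=4:  x_4 = 1451·12219743051+174·110·926376330 = 35461690123201,  y_4 = 1451·926376330+110·12219743051 = 2688343790440

1451 110
4210801 319220
12219743051 926376330
35461690123201 2688343790440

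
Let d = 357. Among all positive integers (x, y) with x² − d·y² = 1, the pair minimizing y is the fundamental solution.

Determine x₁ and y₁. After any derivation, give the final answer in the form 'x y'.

3401 180

√357 → a₀=18, period (1,8,2,8,1,36); ℓ=6 even so k=5
a_0=18:  p_0=18·1+0=18,  q_0=18·0+1=1
…
a_3=2:  p_3=2·170+19=359,  q_3=2·9+1=19
a_4=8:  p_4=8·359+170=3042,  q_4=8·19+9=161
a_5=1:  p_5=1·3042+359=3401,  q_5=1·161+19=180
→ (3401, 180).  Check: 3401²=11566801, 357·180²=11566800, difference 1.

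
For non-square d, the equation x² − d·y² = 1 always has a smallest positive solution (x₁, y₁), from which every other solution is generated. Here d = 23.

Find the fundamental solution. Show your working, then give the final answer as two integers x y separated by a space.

√23 = [4; 1,3,1,8, …], period ℓ=4 (even) → k=3
step 0: (4, 1)  from 4·(1,0) + (0,1)
…
step 2: (19, 4)  from 3·(5,1) + (4,1)
step 3: (24, 5)  from 1·(19,4) + (5,1)
(x₁, y₁) = (24, 5);  24² − 23·5² = 1 ✓

24 5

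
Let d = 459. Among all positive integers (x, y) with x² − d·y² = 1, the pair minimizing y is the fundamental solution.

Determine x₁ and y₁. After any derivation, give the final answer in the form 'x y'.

d=459: √d = [21; 2,2,1,4,21,4,1,2,2,42] (ℓ=10, even), read p_9/q_9
a_0=21:  p_0=21·1+0=21,  q_0=21·0+1=1
…
a_2=2:  p_2=2·43+21=107,  q_2=2·2+1=5
…
a_4=4:  p_4=4·150+107=707,  q_4=4·7+5=33
a_5=21:  p_5=21·707+150=14997,  q_5=21·33+7=700
…
a_7=1:  p_7=1·60695+14997=75692,  q_7=1·2833+700=3533
a_8=2:  p_8=2·75692+60695=212079,  q_8=2·3533+2833=9899
a_9=2:  p_9=2·212079+75692=499850,  q_9=2·9899+3533=23331
(x₁, y₁) = (499850, 23331);  499850² − 459·23331² = 1 ✓

499850 23331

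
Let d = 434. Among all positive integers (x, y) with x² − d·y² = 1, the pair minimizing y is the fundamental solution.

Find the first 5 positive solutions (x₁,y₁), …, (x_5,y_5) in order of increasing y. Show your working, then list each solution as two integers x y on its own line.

125 6
31249 1500
7812125 374994
1953000001 93747000
488242188125 23436375006

d=434: √d = [20; 1,4,1,40] (ℓ=4, even), read p_3/q_3
step 0: (20, 1)  from 20·(1,0) + (0,1)
step 1: (21, 1)  from 1·(20,1) + (1,0)
step 2: (104, 5)  from 4·(21,1) + (20,1)
step 3: (125, 6)  from 1·(104,5) + (21,1)
fundamental: x₁=125, y₁=6  (since 15625 − 434·36 = 1)
(125+6√434)^2 = 31249 + 1500√434
(125+6√434)^3 = 7812125 + 374994√434
(125+6√434)^4 = 1953000001 + 93747000√434
(125+6√434)^5 = 488242188125 + 23436375006√434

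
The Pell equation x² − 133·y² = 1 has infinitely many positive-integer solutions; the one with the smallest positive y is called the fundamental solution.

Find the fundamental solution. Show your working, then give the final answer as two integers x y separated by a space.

[11; 1,1,7,5,1,…,1,1,22] for √133; ℓ=16 ⇒ convergent index 15
i=0: a=11 ⇒ p=11, q=1
…
i=3: a=7 ⇒ p=173, q=15
i=4: a=5 ⇒ p=888, q=77
…
i=10: a=1 ⇒ p=18948, q=1643
…
i=12: a=5 ⇒ p=168583, q=14618
…
i=14: a=1 ⇒ p=1378591, q=119539
i=15: a=1 ⇒ p=2588599, q=224460
→ (2588599, 224460).  Check: 2588599²=6700844782801, 133·224460²=6700844782800, difference 1.

2588599 224460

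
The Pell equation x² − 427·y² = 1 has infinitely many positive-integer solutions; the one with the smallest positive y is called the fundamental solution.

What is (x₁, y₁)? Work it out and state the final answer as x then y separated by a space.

62 3

d=427: √d = [20; 1,1,1,40] (ℓ=4, even), read p_3/q_3
a_0=20:  p_0=20·1+0=20,  q_0=20·0+1=1
a_1=1:  p_1=1·20+1=21,  q_1=1·1+0=1
a_2=1:  p_2=1·21+20=41,  q_2=1·1+1=2
a_3=1:  p_3=1·41+21=62,  q_3=1·2+1=3
(x₁, y₁) = (62, 3);  62² − 427·3² = 1 ✓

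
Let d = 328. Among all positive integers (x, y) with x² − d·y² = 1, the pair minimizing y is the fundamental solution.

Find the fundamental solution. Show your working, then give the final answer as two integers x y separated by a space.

163 9

√328 = [18; 9,36, …], period ℓ=2 (even) → k=1
i=0: a=18 ⇒ p=18, q=1
i=1: a=9 ⇒ p=163, q=9
(x₁, y₁) = (163, 9);  163² − 328·9² = 1 ✓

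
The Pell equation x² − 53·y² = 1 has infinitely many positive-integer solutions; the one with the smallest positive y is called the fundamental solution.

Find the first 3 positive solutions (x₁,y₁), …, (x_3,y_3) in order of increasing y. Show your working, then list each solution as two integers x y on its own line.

[7; 3,1,1,3,14] for √53; ℓ=5 ⇒ convergent index 9
k=0  a_k=7  p_k/q_k = 7/1
k=1  a_k=3  p_k/q_k = 22/3
…
k=5  a_k=14  p_k/q_k = 2599/357
…
k=8  a_k=1  p_k/q_k = 18557/2549
k=9  a_k=3  p_k/q_k = 66249/9100
(x₁, y₁) = (66249, 9100);  66249² − 53·9100² = 1 ✓
(x_2, y_2) = (66249·66249 + 53·9100·9100, 66249·9100 + 9100·66249) = (8777860001, 1205731800)
(x_3, y_3) = (66249·8777860001 + 53·9100·1205731800, 66249·1205731800 + 9100·8777860001) = (1163048894346249, 159757052027300)

66249 9100
8777860001 1205731800
1163048894346249 159757052027300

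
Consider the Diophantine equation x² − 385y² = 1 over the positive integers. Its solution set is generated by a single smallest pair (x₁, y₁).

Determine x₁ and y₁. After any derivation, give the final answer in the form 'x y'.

95831 4884

[19; 1,1,1,1,1,…,1,1,38] for √385; ℓ=16 ⇒ convergent index 15
step 0: (19, 1)  from 19·(1,0) + (0,1)
…
step 3: (59, 3)  from 1·(39,2) + (20,1)
…
step 6: (569, 29)  from 3·(157,8) + (98,5)
…
step 8: (2021, 103)  from 2·(726,37) + (569,29)
…
step 10: (10262, 523)  from 3·(2747,140) + (2021,103)
step 11: (13009, 663)  from 1·(10262,523) + (2747,140)
…
step 13: (36280, 1849)  from 1·(23271,1186) + (13009,663)
step 14: (59551, 3035)  from 1·(36280,1849) + (23271,1186)
step 15: (95831, 4884)  from 1·(59551,3035) + (36280,1849)
(x₁, y₁) = (95831, 4884);  95831² − 385·4884² = 1 ✓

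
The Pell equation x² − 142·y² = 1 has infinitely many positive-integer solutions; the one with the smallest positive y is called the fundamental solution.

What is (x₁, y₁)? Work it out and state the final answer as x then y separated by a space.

143 12

√142 = [11; 1,10,1,22, …], period ℓ=4 (even) → k=3
i=0: a=11 ⇒ p=11, q=1
…
i=2: a=10 ⇒ p=131, q=11
i=3: a=1 ⇒ p=143, q=12
fundamental: x₁=143, y₁=12  (since 20449 − 142·144 = 1)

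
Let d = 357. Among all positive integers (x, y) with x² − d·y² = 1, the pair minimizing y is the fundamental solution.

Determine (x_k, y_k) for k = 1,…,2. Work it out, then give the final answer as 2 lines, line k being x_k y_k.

3401 180
23133601 1224360

[18; 1,8,2,8,1,36] for √357; ℓ=6 ⇒ convergent index 5
a_0=18:  p_0=18·1+0=18,  q_0=18·0+1=1
a_1=1:  p_1=1·18+1=19,  q_1=1·1+0=1
a_2=8:  p_2=8·19+18=170,  q_2=8·1+1=9
a_3=2:  p_3=2·170+19=359,  q_3=2·9+1=19
a_4=8:  p_4=8·359+170=3042,  q_4=8·19+9=161
a_5=1:  p_5=1·3042+359=3401,  q_5=1·161+19=180
fundamental: x₁=3401, y₁=180  (since 11566801 − 357·32400 = 1)
k=2:  x_2 = 3401·3401+357·180·180 = 23133601,  y_2 = 3401·180+180·3401 = 1224360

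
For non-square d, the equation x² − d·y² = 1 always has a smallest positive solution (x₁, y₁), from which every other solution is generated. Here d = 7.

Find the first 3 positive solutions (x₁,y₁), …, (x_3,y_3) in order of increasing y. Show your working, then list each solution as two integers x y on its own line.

[2; 1,1,1,4] for √7; ℓ=4 ⇒ convergent index 3
a_0=2:  p_0=2·1+0=2,  q_0=2·0+1=1
…
a_2=1:  p_2=1·3+2=5,  q_2=1·1+1=2
a_3=1:  p_3=1·5+3=8,  q_3=1·2+1=3
(x₁, y₁) = (8, 3);  8² − 7·3² = 1 ✓
(8+3√7)^2 = 127 + 48√7
(8+3√7)^3 = 2024 + 765√7

8 3
127 48
2024 765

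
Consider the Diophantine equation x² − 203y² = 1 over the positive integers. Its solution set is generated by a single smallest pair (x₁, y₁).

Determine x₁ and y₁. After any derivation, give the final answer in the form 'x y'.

57 4

√203 → a₀=14, period (4,28); ℓ=2 even so k=1
k=0  a_k=14  p_k/q_k = 14/1
k=1  a_k=4  p_k/q_k = 57/4
(x₁, y₁) = (57, 4);  57² − 203·4² = 1 ✓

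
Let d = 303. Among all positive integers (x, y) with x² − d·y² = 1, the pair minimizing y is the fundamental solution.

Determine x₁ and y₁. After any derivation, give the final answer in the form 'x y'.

[17; 2,2,5,2,2,34] for √303; ℓ=6 ⇒ convergent index 5
a_0=17:  p_0=17·1+0=17,  q_0=17·0+1=1
…
a_4=2:  p_4=2·470+87=1027,  q_4=2·27+5=59
a_5=2:  p_5=2·1027+470=2524,  q_5=2·59+27=145
fundamental: x₁=2524, y₁=145  (since 6370576 − 303·21025 = 1)

2524 145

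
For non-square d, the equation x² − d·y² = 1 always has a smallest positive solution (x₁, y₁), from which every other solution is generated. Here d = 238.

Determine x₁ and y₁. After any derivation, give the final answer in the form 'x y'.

[15; 2,2,1,14,1,2,2,30] for √238; ℓ=8 ⇒ convergent index 7
k=0  a_k=15  p_k/q_k = 15/1
…
k=3  a_k=1  p_k/q_k = 108/7
…
k=6  a_k=2  p_k/q_k = 4983/323
k=7  a_k=2  p_k/q_k = 11663/756
→ (11663, 756).  Check: 11663²=136025569, 238·756²=136025568, difference 1.

11663 756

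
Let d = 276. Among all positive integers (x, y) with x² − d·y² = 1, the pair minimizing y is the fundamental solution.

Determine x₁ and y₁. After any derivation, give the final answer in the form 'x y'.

7775 468

√276 = [16; 1,1,1,1,2,2,2,1,1,1,1,32, …], period ℓ=12 (even) → k=11
a_0=16:  p_0=16·1+0=16,  q_0=16·0+1=1
…
a_5=2:  p_5=2·83+50=216,  q_5=2·5+3=13
…
a_9=1:  p_9=1·1761+1246=3007,  q_9=1·106+75=181
a_10=1:  p_10=1·3007+1761=4768,  q_10=1·181+106=287
a_11=1:  p_11=1·4768+3007=7775,  q_11=1·287+181=468
→ (7775, 468).  Check: 7775²=60450625, 276·468²=60450624, difference 1.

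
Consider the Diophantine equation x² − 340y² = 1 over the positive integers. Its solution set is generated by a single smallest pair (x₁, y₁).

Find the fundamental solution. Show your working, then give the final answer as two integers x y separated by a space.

285769 15498

[18; 2,3,1,1,1,…,3,2,36] for √340; ℓ=14 ⇒ convergent index 13
i=0: a=18 ⇒ p=18, q=1
…
i=2: a=3 ⇒ p=129, q=7
…
i=6: a=1 ⇒ p=756, q=41
…
i=8: a=1 ⇒ p=7265, q=394
…
i=12: a=3 ⇒ p=125478, q=6805
i=13: a=2 ⇒ p=285769, q=15498
fundamental: x₁=285769, y₁=15498  (since 81663921361 − 340·240188004 = 1)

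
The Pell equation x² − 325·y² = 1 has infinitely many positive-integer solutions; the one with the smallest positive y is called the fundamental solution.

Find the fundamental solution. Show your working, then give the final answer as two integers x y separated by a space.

649 36

√325 → a₀=18, period (36); ℓ=1 odd so k=1
i=0: a=18 ⇒ p=18, q=1
i=1: a=36 ⇒ p=649, q=36
→ (649, 36).  Check: 649²=421201, 325·36²=421200, difference 1.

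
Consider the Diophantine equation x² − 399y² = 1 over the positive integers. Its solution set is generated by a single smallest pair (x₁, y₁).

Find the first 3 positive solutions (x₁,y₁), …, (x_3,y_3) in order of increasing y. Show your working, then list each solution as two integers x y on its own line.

20 1
799 40
31940 1599

[19; 1,38] for √399; ℓ=2 ⇒ convergent index 1
a_0=19:  p_0=19·1+0=19,  q_0=19·0+1=1
a_1=1:  p_1=1·19+1=20,  q_1=1·1+0=1
fundamental: x₁=20, y₁=1  (since 400 − 399·1 = 1)
(20+1√399)^2 = 799 + 40√399
(20+1√399)^3 = 31940 + 1599√399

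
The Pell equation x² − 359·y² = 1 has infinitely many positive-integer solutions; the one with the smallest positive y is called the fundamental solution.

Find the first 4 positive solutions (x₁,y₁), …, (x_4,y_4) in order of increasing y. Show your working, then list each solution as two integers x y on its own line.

d=359: √d = [18; 1,17,1,36] (ℓ=4, even), read p_3/q_3
a_0=18:  p_0=18·1+0=18,  q_0=18·0+1=1
a_1=1:  p_1=1·18+1=19,  q_1=1·1+0=1
a_2=17:  p_2=17·19+18=341,  q_2=17·1+1=18
a_3=1:  p_3=1·341+19=360,  q_3=1·18+1=19
(x₁, y₁) = (360, 19);  360² − 359·19² = 1 ✓
(x_2, y_2) = (360·360 + 359·19·19, 360·19 + 19·360) = (259199, 13680)
(x_3, y_3) = (360·259199 + 359·19·13680, 360·13680 + 19·259199) = (186622920, 9849581)
(x_4, y_4) = (360·186622920 + 359·19·9849581, 360·9849581 + 19·186622920) = (134368243201, 7091684640)

360 19
259199 13680
186622920 9849581
134368243201 7091684640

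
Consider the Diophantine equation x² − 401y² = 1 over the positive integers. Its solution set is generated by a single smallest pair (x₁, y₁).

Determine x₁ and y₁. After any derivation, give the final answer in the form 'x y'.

√401 = [20; 40, …], period ℓ=1 (odd) → k=1
k=0  a_k=20  p_k/q_k = 20/1
k=1  a_k=40  p_k/q_k = 801/40
→ (801, 40).  Check: 801²=641601, 401·40²=641600, difference 1.

801 40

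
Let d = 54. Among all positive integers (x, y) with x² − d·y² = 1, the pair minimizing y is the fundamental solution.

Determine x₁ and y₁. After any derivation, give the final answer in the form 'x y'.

485 66

√54 = [7; 2,1,6,1,2,14, …], period ℓ=6 (even) → k=5
k=0  a_k=7  p_k/q_k = 7/1
k=1  a_k=2  p_k/q_k = 15/2
k=2  a_k=1  p_k/q_k = 22/3
k=3  a_k=6  p_k/q_k = 147/20
k=4  a_k=1  p_k/q_k = 169/23
k=5  a_k=2  p_k/q_k = 485/66
→ (485, 66).  Check: 485²=235225, 54·66²=235224, difference 1.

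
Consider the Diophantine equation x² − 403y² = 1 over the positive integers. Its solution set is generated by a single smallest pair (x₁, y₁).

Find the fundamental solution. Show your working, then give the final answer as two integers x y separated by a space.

[20; 13,2,1,3,1,3,1,2,13,40] for √403; ℓ=10 ⇒ convergent index 9
step 0: (20, 1)  from 20·(1,0) + (0,1)
…
step 2: (542, 27)  from 2·(261,13) + (20,1)
…
step 5: (3754, 187)  from 1·(2951,147) + (803,40)
step 6: (14213, 708)  from 3·(3754,187) + (2951,147)
…
step 8: (50147, 2498)  from 2·(17967,895) + (14213,708)
step 9: (669878, 33369)  from 13·(50147,2498) + (17967,895)
fundamental: x₁=669878, y₁=33369  (since 448736534884 − 403·1113490161 = 1)

669878 33369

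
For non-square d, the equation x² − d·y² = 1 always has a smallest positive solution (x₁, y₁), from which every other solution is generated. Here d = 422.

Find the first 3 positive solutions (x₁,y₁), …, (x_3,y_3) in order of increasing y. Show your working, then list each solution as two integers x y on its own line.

7022501 341850
98631040590001 4801283933700
1385273162348638202501 67434042451384025550

d=422: √d = [20; 1,1,5,2,1,…,1,1,40] (ℓ=14, even), read p_13/q_13
a_0=20:  p_0=20·1+0=20,  q_0=20·0+1=1
…
a_3=5:  p_3=5·41+21=226,  q_3=5·2+1=11
…
a_5=1:  p_5=1·493+226=719,  q_5=1·24+11=35
a_6=3:  p_6=3·719+493=2650,  q_6=3·35+24=129
…
a_8=3:  p_8=3·53719+2650=163807,  q_8=3·2615+129=7974
…
a_11=5:  p_11=5·598859+217526=3211821,  q_11=5·29152+10589=156349
a_12=1:  p_12=1·3211821+598859=3810680,  q_12=1·156349+29152=185501
a_13=1:  p_13=1·3810680+3211821=7022501,  q_13=1·185501+156349=341850
(x₁, y₁) = (7022501, 341850);  7022501² − 422·341850² = 1 ✓
k=2:  x_2 = 7022501·7022501+422·341850·341850 = 98631040590001,  y_2 = 7022501·341850+341850·7022501 = 4801283933700
k=3:  x_3 = 7022501·98631040590001+422·341850·4801283933700 = 1385273162348638202501,  y_3 = 7022501·4801283933700+341850·98631040590001 = 67434042451384025550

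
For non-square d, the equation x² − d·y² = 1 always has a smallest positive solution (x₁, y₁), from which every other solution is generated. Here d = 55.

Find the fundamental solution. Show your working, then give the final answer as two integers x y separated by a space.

√55 → a₀=7, period (2,2,2,14); ℓ=4 even so k=3
i=0: a=7 ⇒ p=7, q=1
i=1: a=2 ⇒ p=15, q=2
i=2: a=2 ⇒ p=37, q=5
i=3: a=2 ⇒ p=89, q=12
fundamental: x₁=89, y₁=12  (since 7921 − 55·144 = 1)

89 12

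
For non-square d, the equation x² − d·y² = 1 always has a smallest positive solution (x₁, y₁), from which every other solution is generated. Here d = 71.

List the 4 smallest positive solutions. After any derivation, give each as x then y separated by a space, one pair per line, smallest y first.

√71 → a₀=8, period (2,2,1,7,1,2,2,16); ℓ=8 even so k=7
a_0=8:  p_0=8·1+0=8,  q_0=8·0+1=1
a_1=2:  p_1=2·8+1=17,  q_1=2·1+0=2
…
a_5=1:  p_5=1·455+59=514,  q_5=1·54+7=61
a_6=2:  p_6=2·514+455=1483,  q_6=2·61+54=176
a_7=2:  p_7=2·1483+514=3480,  q_7=2·176+61=413
→ (3480, 413).  Check: 3480²=12110400, 71·413²=12110399, difference 1.
(x_2, y_2) = (3480·3480 + 71·413·413, 3480·413 + 413·3480) = (24220799, 2874480)
(x_3, y_3) = (3480·24220799 + 71·413·2874480, 3480·2874480 + 413·24220799) = (168576757560, 20006380387)
(x_4, y_4) = (3480·168576757560 + 71·413·20006380387, 3480·20006380387 + 413·168576757560) = (1173294208396801, 139244404619040)

3480 413
24220799 2874480
168576757560 20006380387
1173294208396801 139244404619040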